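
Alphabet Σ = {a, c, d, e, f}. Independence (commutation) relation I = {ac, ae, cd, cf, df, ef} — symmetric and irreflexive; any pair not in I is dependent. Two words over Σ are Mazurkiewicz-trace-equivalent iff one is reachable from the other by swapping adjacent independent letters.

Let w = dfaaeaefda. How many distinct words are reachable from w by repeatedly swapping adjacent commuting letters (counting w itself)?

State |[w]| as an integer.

61

drop 0:d onto floor
drop 1:f onto floor
drop 2:a onto {0:d, 1:f}
drop 3:a onto {2:a}
drop 4:e onto {0:d}
drop 5:a onto {3:a}
drop 6:e onto {4:e}
drop 7:f onto {5:a}
drop 8:d onto {5:a, 6:e}
drop 9:a onto {7:f, 8:d}
ground layer = {0:d, 1:f}
drop-orders for the pieces not yet dropped (sum over which currently-grounded one goes next):
  1 to go: {9} 1
  2 to go: {7,9} 1  {8,9} 1
  3 to go: {6,8,9} 1  {7,8,9} 2
  4 to go: {4,6,8,9} 1  {5,7,8,9} 2  {6,7,8,9} 3
  5 to go: {3,5,7,8,9} 2  {4,6,7,8,9} 4  {5,6,7,8,9} 5
  6 to go: {2,3,5,7,8,9} 2  {3,5,6,7,8,9} 7  {4,5,6,7,8,9} 9
  7 to go: {1,2,3,5,7,8,9} 2  {2,3,5,6,7,8,9} 9  {3,4,5,6,7,8,9} 16
  8 to go: {1,2,3,5,6,7,8,9} 11  {2,3,4,5,6,7,8,9} 25
  if 0:d drops first: 36 orders
  if 1:f drops first: 25 orders
heap linearizations: 61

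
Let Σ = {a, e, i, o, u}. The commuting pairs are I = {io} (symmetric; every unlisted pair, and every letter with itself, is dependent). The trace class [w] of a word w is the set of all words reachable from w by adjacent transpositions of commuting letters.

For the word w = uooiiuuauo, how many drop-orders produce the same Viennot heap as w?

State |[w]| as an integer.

#0=u has no predecessor
#1=o depends on [0:u]
#2=o depends on [1:o]
#3=i depends on [0:u]
#4=i depends on [3:i]
#5=u depends on [2:o, 4:i]
#6=u depends on [5:u]
#7=a depends on [6:u]
#8=u depends on [7:a]
#9=o depends on [8:u]
sources: [0:u]
N(rest) = Σ N(rest − s) over sources s of rest; N(one piece) = 1:
  size 1 → [9]=1
  size 2 → [8,9]=1
  size 3 → [7,8,9]=1
  size 4 → [6,7,8,9]=1
  size 5 → [5,6,7,8,9]=1
  size 6 → [2,5,6,7,8,9]=1  [4,5,6,7,8,9]=1
  size 7 → [1,2,5,6,7,8,9]=1  [2,4,5,6,7,8,9]=2  [3,4,5,6,7,8,9]=1
  size 8 → [1,2,4,5,6,7,8,9]=3  [2,3,4,5,6,7,8,9]=3
  first=0(u) contributes 6

6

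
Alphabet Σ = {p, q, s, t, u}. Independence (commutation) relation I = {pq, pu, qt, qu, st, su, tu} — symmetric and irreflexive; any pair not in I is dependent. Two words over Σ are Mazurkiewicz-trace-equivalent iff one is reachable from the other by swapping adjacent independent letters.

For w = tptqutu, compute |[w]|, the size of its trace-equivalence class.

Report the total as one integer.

105

piece 0:t — minimal
piece 1:p rests on {0:t}
piece 2:t rests on {1:p}
piece 3:q — minimal
piece 4:u — minimal
piece 5:t rests on {2:t}
piece 6:u rests on {4:u}
minimal pieces: {0:t, 3:q, 4:u}
ways to finish when only these pieces remain (= sum over removing one remaining piece with nothing left below it):
  1 left: {3}→1  {5}→1  {6}→1
  2 left: {2,5}→1  {3,5}→2  {3,6}→2  {4,6}→1  {5,6}→2
  3 left: {1,2,5}→1  {2,3,5}→3  {2,5,6}→3  {3,4,6}→3  {3,5,6}→6  {4,5,6}→3
  4 left: {0,1,2,5}→1  {1,2,3,5}→4  {1,2,5,6}→4  {2,3,5,6}→12  {2,4,5,6}→6  {3,4,5,6}→12
  5 left: {0,1,2,3,5}→5  {0,1,2,5,6}→5  {1,2,3,5,6}→20  {1,2,4,5,6}→10  {2,3,4,5,6}→30
  placing 0:t first → 60 extensions
  placing 3:q first → 15 extensions
  placing 4:u first → 30 extensions
total linear extensions = 105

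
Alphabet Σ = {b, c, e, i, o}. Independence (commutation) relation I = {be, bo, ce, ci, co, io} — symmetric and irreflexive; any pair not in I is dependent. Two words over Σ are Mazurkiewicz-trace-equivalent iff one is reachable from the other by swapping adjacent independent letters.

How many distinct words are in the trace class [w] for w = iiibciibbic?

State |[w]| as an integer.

#0=i has no predecessor
#1=i depends on [0:i]
#2=i depends on [1:i]
#3=b depends on [2:i]
#4=c depends on [3:b]
#5=i depends on [3:b]
#6=i depends on [5:i]
#7=b depends on [4:c, 6:i]
#8=b depends on [7:b]
#9=i depends on [8:b]
#10=c depends on [8:b]
sources: [0:i]
N(rest) = Σ N(rest − s) over sources s of rest; N(one piece) = 1:
  size 1 → [9]=1  [10]=1
  size 2 → [9,10]=2
  size 3 → [8,9,10]=2
  size 4 → [7,8,9,10]=2
  size 5 → [4,7,8,9,10]=2  [6,7,8,9,10]=2
  size 6 → [4,6,7,8,9,10]=4  [5,6,7,8,9,10]=2
  size 7 → [4,5,6,7,8,9,10]=6
  size 8 → [3,4,5,6,7,8,9,10]=6
  size 9 → [2,3,4,5,6,7,8,9,10]=6
  first=0(i) contributes 6

6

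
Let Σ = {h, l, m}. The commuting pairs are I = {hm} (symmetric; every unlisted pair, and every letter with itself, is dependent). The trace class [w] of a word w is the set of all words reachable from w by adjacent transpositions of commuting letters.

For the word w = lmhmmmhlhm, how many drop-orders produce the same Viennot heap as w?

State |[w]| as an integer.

30

drop 0:l onto floor
drop 1:m onto {0:l}
drop 2:h onto {0:l}
drop 3:m onto {1:m}
drop 4:m onto {3:m}
drop 5:m onto {4:m}
drop 6:h onto {2:h}
drop 7:l onto {5:m, 6:h}
drop 8:h onto {7:l}
drop 9:m onto {7:l}
ground layer = {0:l}
drop-orders for the pieces not yet dropped (sum over which currently-grounded one goes next):
  1 to go: {8} 1  {9} 1
  2 to go: {8,9} 2
  3 to go: {7,8,9} 2
  4 to go: {5,7,8,9} 2  {6,7,8,9} 2
  5 to go: {2,6,7,8,9} 2  {4,5,7,8,9} 2  {5,6,7,8,9} 4
  6 to go: {2,5,6,7,8,9} 6  {3,4,5,7,8,9} 2  {4,5,6,7,8,9} 6
  7 to go: {1,3,4,5,7,8,9} 2  {2,4,5,6,7,8,9} 12  {3,4,5,6,7,8,9} 8
  8 to go: {1,3,4,5,6,7,8,9} 10  {2,3,4,5,6,7,8,9} 20
  if 0:l drops first: 30 orders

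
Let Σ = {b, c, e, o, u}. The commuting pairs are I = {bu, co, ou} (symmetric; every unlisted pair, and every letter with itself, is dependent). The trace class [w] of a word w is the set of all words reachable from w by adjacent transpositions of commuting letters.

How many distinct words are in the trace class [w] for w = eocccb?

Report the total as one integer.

4

0(e) covers ∅
1(o) covers 0:e
2(c) covers 0:e
3(c) covers 2:c
4(c) covers 3:c
5(b) covers 1:o, 4:c
floor of heap: 0:e
completions by unplaced set U, small U first (add the entries for U minus each lowest piece of U):
  |U|=1: {5}:1
  |U|=2: {1,5}:1  {4,5}:1
  |U|=3: {1,4,5}:2  {3,4,5}:1
  |U|=4: {1,3,4,5}:3  {2,3,4,5}:1
  start at 0(e): 4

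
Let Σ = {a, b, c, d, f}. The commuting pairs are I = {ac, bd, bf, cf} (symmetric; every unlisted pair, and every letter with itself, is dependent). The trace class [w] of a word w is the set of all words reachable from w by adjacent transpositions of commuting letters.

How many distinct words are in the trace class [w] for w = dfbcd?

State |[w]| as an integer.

#0=d has no predecessor
#1=f depends on [0:d]
#2=b has no predecessor
#3=c depends on [0:d, 2:b]
#4=d depends on [1:f, 3:c]
sources: [0:d, 2:b]
N(rest) = Σ N(rest − s) over sources s of rest; N(one piece) = 1:
  size 1 → [4]=1
  size 2 → [1,4]=1  [3,4]=1
  size 3 → [1,3,4]=2  [2,3,4]=1
  first=0(d) contributes 3
  first=2(b) contributes 2
|[w]| = 5

5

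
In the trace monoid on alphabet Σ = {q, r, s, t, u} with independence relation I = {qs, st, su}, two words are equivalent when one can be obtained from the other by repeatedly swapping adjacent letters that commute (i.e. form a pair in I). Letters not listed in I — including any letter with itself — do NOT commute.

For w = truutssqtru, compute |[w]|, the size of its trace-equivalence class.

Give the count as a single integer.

21

drop 0:t onto floor
drop 1:r onto {0:t}
drop 2:u onto {1:r}
drop 3:u onto {2:u}
drop 4:t onto {3:u}
drop 5:s onto {1:r}
drop 6:s onto {5:s}
drop 7:q onto {4:t}
drop 8:t onto {7:q}
drop 9:r onto {6:s, 8:t}
drop 10:u onto {9:r}
ground layer = {0:t}
drop-orders for the pieces not yet dropped (sum over which currently-grounded one goes next):
  1 to go: {10} 1
  2 to go: {9,10} 1
  3 to go: {6,9,10} 1  {8,9,10} 1
  4 to go: {5,6,9,10} 1  {6,8,9,10} 2  {7,8,9,10} 1
  5 to go: {4,7,8,9,10} 1  {5,6,8,9,10} 3  {6,7,8,9,10} 3
  6 to go: {3,4,7,8,9,10} 1  {4,6,7,8,9,10} 4  {5,6,7,8,9,10} 6
  7 to go: {2,3,4,7,8,9,10} 1  {3,4,6,7,8,9,10} 5  {4,5,6,7,8,9,10} 10
  8 to go: {2,3,4,6,7,8,9,10} 6  {3,4,5,6,7,8,9,10} 15
  9 to go: {2,3,4,5,6,7,8,9,10} 21
  if 0:t drops first: 21 orders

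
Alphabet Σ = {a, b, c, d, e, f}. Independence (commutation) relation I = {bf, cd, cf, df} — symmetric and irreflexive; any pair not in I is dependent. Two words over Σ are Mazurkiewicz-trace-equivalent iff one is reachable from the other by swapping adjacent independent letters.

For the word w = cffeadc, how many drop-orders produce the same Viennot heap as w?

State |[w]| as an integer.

0(c) covers ∅
1(f) covers ∅
2(f) covers 1:f
3(e) covers 0:c, 2:f
4(a) covers 3:e
5(d) covers 4:a
6(c) covers 4:a
floor of heap: 0:c, 1:f
completions by unplaced set U, small U first (add the entries for U minus each lowest piece of U):
  |U|=1: {5}:1  {6}:1
  |U|=2: {5,6}:2
  |U|=3: {4,5,6}:2
  |U|=4: {3,4,5,6}:2
  |U|=5: {0,3,4,5,6}:2  {2,3,4,5,6}:2
  start at 0(c): 2
  start at 1(f): 4
sum over floor = 6

6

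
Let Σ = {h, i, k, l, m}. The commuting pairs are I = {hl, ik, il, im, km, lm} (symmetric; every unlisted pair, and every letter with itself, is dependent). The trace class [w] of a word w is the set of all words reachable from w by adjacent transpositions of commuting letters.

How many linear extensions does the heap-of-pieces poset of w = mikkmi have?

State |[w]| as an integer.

90

0(m) covers ∅
1(i) covers ∅
2(k) covers ∅
3(k) covers 2:k
4(m) covers 0:m
5(i) covers 1:i
floor of heap: 0:m, 1:i, 2:k
completions by unplaced set U, small U first (add the entries for U minus each lowest piece of U):
  |U|=1: {3}:1  {4}:1  {5}:1
  |U|=2: {0,4}:1  {1,5}:1  {2,3}:1  {3,4}:2  {3,5}:2  {4,5}:2
  |U|=3: {0,3,4}:3  {0,4,5}:3  {1,3,5}:3  {1,4,5}:3  {2,3,4}:3  {2,3,5}:3  {3,4,5}:6
  |U|=4: {0,1,4,5}:6  {0,2,3,4}:6  {0,3,4,5}:12  {1,2,3,5}:6  {1,3,4,5}:12  {2,3,4,5}:12
  start at 0(m): 30
  start at 1(i): 30
  start at 2(k): 30
sum over floor = 90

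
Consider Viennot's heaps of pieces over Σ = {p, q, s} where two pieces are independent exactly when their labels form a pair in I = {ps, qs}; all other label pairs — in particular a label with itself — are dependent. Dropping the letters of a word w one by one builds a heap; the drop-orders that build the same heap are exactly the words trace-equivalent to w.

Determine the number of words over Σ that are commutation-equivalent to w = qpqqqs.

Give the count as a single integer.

0(q) covers ∅
1(p) covers 0:q
2(q) covers 1:p
3(q) covers 2:q
4(q) covers 3:q
5(s) covers ∅
floor of heap: 0:q, 5:s
completions by unplaced set U, small U first (add the entries for U minus each lowest piece of U):
  |U|=1: {4}:1  {5}:1
  |U|=2: {3,4}:1  {4,5}:2
  |U|=3: {2,3,4}:1  {3,4,5}:3
  |U|=4: {1,2,3,4}:1  {2,3,4,5}:4
  start at 0(q): 5
  start at 5(s): 1
sum over floor = 6

6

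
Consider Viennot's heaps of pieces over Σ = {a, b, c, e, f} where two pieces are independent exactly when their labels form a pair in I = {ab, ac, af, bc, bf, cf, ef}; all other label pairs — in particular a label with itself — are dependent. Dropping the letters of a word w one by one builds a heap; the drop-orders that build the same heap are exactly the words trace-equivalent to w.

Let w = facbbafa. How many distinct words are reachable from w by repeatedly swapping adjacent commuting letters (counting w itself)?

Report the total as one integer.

1680

0(f) covers ∅
1(a) covers ∅
2(c) covers ∅
3(b) covers ∅
4(b) covers 3:b
5(a) covers 1:a
6(f) covers 0:f
7(a) covers 5:a
floor of heap: 0:f, 1:a, 2:c, 3:b
completions by unplaced set U, small U first (add the entries for U minus each lowest piece of U):
  |U|=1: {2}:1  {4}:1  {6}:1  {7}:1
  |U|=2: {0,6}:1  {2,4}:2  {2,6}:2  {2,7}:2  {3,4}:1  {4,6}:2  {4,7}:2  {5,7}:1  {6,7}:2
  |U|=3: {0,2,6}:3  {0,4,6}:3  {0,6,7}:3  {1,5,7}:1  {2,3,4}:3  {2,4,6}:6  {2,4,7}:6  {2,5,7}:3  {2,6,7}:6  {3,4,6}:3  {3,4,7}:3  {4,5,7}:3  {4,6,7}:6  {5,6,7}:3
  |U|=4: {0,2,4,6}:12  {0,2,6,7}:12  {0,3,4,6}:6  {0,4,6,7}:12  {0,5,6,7}:6  {1,2,5,7}:4  {1,4,5,7}:4  {1,5,6,7}:4  {2,3,4,6}:12  {2,3,4,7}:12  {2,4,5,7}:12  {2,4,6,7}:24  {2,5,6,7}:12  {3,4,5,7}:6  {3,4,6,7}:12  {4,5,6,7}:12
  |U|=5: {0,1,5,6,7}:10  {0,2,3,4,6}:30  {0,2,4,6,7}:60  {0,2,5,6,7}:30  {0,3,4,6,7}:30  {0,4,5,6,7}:30  {1,2,4,5,7}:20  {1,2,5,6,7}:20  {1,3,4,5,7}:10  {1,4,5,6,7}:20  {2,3,4,5,7}:30  {2,3,4,6,7}:60  {2,4,5,6,7}:60  {3,4,5,6,7}:30
  |U|=6: {0,1,2,5,6,7}:60  {0,1,4,5,6,7}:60  {0,2,3,4,6,7}:180  {0,2,4,5,6,7}:180  {0,3,4,5,6,7}:90  {1,2,3,4,5,7}:60  {1,2,4,5,6,7}:120  {1,3,4,5,6,7}:60  {2,3,4,5,6,7}:180
  start at 0(f): 420
  start at 1(a): 630
  start at 2(c): 210
  start at 3(b): 420
sum over floor = 1680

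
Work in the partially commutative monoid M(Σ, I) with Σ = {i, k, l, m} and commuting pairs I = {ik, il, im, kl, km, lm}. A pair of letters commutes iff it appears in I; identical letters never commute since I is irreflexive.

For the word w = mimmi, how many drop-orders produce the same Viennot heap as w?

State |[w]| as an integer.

10

drop 0:m onto floor
drop 1:i onto floor
drop 2:m onto {0:m}
drop 3:m onto {2:m}
drop 4:i onto {1:i}
ground layer = {0:m, 1:i}
drop-orders for the pieces not yet dropped (sum over which currently-grounded one goes next):
  1 to go: {3} 1  {4} 1
  2 to go: {1,4} 1  {2,3} 1  {3,4} 2
  3 to go: {0,2,3} 1  {1,3,4} 3  {2,3,4} 3
  if 0:m drops first: 6 orders
  if 1:i drops first: 4 orders
heap linearizations: 10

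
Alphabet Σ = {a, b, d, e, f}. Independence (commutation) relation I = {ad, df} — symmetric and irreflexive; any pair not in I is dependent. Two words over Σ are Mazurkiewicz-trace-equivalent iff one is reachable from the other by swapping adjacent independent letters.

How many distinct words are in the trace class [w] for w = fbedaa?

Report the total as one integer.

0(f) covers ∅
1(b) covers 0:f
2(e) covers 1:b
3(d) covers 2:e
4(a) covers 2:e
5(a) covers 4:a
floor of heap: 0:f
completions by unplaced set U, small U first (add the entries for U minus each lowest piece of U):
  |U|=1: {3}:1  {5}:1
  |U|=2: {3,5}:2  {4,5}:1
  |U|=3: {3,4,5}:3
  |U|=4: {2,3,4,5}:3
  start at 0(f): 3

3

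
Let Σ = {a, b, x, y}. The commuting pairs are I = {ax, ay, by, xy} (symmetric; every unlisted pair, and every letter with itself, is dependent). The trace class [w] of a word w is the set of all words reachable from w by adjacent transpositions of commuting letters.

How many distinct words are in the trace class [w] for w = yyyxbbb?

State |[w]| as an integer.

35

drop 0:y onto floor
drop 1:y onto {0:y}
drop 2:y onto {1:y}
drop 3:x onto floor
drop 4:b onto {3:x}
drop 5:b onto {4:b}
drop 6:b onto {5:b}
ground layer = {0:y, 3:x}
drop-orders for the pieces not yet dropped (sum over which currently-grounded one goes next):
  1 to go: {2} 1  {6} 1
  2 to go: {1,2} 1  {2,6} 2  {5,6} 1
  3 to go: {0,1,2} 1  {1,2,6} 3  {2,5,6} 3  {4,5,6} 1
  4 to go: {0,1,2,6} 4  {1,2,5,6} 6  {2,4,5,6} 4  {3,4,5,6} 1
  5 to go: {0,1,2,5,6} 10  {1,2,4,5,6} 10  {2,3,4,5,6} 5
  if 0:y drops first: 15 orders
  if 3:x drops first: 20 orders
heap linearizations: 35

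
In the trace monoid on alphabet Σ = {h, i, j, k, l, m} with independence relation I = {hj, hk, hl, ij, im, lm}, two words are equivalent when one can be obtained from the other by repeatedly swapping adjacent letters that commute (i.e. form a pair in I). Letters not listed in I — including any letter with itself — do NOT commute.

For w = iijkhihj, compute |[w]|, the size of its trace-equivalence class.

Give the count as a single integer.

24

piece 0:i — minimal
piece 1:i rests on {0:i}
piece 2:j — minimal
piece 3:k rests on {1:i, 2:j}
piece 4:h rests on {1:i}
piece 5:i rests on {3:k, 4:h}
piece 6:h rests on {5:i}
piece 7:j rests on {3:k}
minimal pieces: {0:i, 2:j}
ways to finish when only these pieces remain (= sum over removing one remaining piece with nothing left below it):
  1 left: {6}→1  {7}→1
  2 left: {5,6}→1  {6,7}→2
  3 left: {4,5,6}→1  {5,6,7}→3
  4 left: {3,5,6,7}→3  {4,5,6,7}→4
  5 left: {2,3,5,6,7}→3  {3,4,5,6,7}→7
  6 left: {1,3,4,5,6,7}→7  {2,3,4,5,6,7}→10
  placing 0:i first → 17 extensions
  placing 2:j first → 7 extensions
total linear extensions = 24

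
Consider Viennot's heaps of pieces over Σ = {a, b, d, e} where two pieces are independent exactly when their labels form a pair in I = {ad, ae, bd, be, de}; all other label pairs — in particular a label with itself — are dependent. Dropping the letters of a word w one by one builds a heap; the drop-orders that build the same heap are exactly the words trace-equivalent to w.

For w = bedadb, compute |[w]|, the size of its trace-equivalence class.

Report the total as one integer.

#0=b has no predecessor
#1=e has no predecessor
#2=d has no predecessor
#3=a depends on [0:b]
#4=d depends on [2:d]
#5=b depends on [3:a]
sources: [0:b, 1:e, 2:d]
N(rest) = Σ N(rest − s) over sources s of rest; N(one piece) = 1:
  size 1 → [1]=1  [4]=1  [5]=1
  size 2 → [1,4]=2  [1,5]=2  [2,4]=1  [3,5]=1  [4,5]=2
  size 3 → [0,3,5]=1  [1,2,4]=3  [1,3,5]=3  [1,4,5]=6  [2,4,5]=3  [3,4,5]=3
  size 4 → [0,1,3,5]=4  [0,3,4,5]=4  [1,2,4,5]=12  [1,3,4,5]=12  [2,3,4,5]=6
  first=0(b) contributes 30
  first=1(e) contributes 10
  first=2(d) contributes 20
|[w]| = 60

60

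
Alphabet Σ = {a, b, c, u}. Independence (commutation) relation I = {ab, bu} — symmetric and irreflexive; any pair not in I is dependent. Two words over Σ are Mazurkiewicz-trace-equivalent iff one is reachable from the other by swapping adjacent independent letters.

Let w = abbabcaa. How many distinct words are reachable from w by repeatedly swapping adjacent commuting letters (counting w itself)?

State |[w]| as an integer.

10

#0=a has no predecessor
#1=b has no predecessor
#2=b depends on [1:b]
#3=a depends on [0:a]
#4=b depends on [2:b]
#5=c depends on [3:a, 4:b]
#6=a depends on [5:c]
#7=a depends on [6:a]
sources: [0:a, 1:b]
N(rest) = Σ N(rest − s) over sources s of rest; N(one piece) = 1:
  size 1 → [7]=1
  size 2 → [6,7]=1
  size 3 → [5,6,7]=1
  size 4 → [3,5,6,7]=1  [4,5,6,7]=1
  size 5 → [0,3,5,6,7]=1  [2,4,5,6,7]=1  [3,4,5,6,7]=2
  size 6 → [0,3,4,5,6,7]=3  [1,2,4,5,6,7]=1  [2,3,4,5,6,7]=3
  first=0(a) contributes 4
  first=1(b) contributes 6
|[w]| = 10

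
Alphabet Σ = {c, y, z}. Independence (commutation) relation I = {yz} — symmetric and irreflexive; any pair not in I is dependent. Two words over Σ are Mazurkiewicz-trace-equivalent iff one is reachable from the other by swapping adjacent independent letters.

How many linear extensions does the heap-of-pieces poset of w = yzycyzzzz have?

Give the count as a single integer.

#0=y has no predecessor
#1=z has no predecessor
#2=y depends on [0:y]
#3=c depends on [1:z, 2:y]
#4=y depends on [3:c]
#5=z depends on [3:c]
#6=z depends on [5:z]
#7=z depends on [6:z]
#8=z depends on [7:z]
sources: [0:y, 1:z]
N(rest) = Σ N(rest − s) over sources s of rest; N(one piece) = 1:
  size 1 → [4]=1  [8]=1
  size 2 → [4,8]=2  [7,8]=1
  size 3 → [4,7,8]=3  [6,7,8]=1
  size 4 → [4,6,7,8]=4  [5,6,7,8]=1
  size 5 → [4,5,6,7,8]=5
  size 6 → [3,4,5,6,7,8]=5
  size 7 → [1,3,4,5,6,7,8]=5  [2,3,4,5,6,7,8]=5
  first=0(y) contributes 10
  first=1(z) contributes 5
|[w]| = 15

15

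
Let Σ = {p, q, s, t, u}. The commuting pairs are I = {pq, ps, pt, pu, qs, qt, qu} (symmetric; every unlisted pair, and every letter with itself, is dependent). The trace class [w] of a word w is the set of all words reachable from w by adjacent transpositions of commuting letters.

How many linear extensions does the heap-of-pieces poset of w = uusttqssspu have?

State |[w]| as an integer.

110

0(u) covers ∅
1(u) covers 0:u
2(s) covers 1:u
3(t) covers 2:s
4(t) covers 3:t
5(q) covers ∅
6(s) covers 4:t
7(s) covers 6:s
8(s) covers 7:s
9(p) covers ∅
10(u) covers 8:s
floor of heap: 0:u, 5:q, 9:p
completions by unplaced set U, small U first (add the entries for U minus each lowest piece of U):
  |U|=1: {5}:1  {9}:1  {10}:1
  |U|=2: {5,9}:2  {5,10}:2  {8,10}:1  {9,10}:2
  |U|=3: {5,8,10}:3  {5,9,10}:6  {7,8,10}:1  {8,9,10}:3
  |U|=4: {5,7,8,10}:4  {5,8,9,10}:12  {6,7,8,10}:1  {7,8,9,10}:4
  |U|=5: {4,6,7,8,10}:1  {5,6,7,8,10}:5  {5,7,8,9,10}:20  {6,7,8,9,10}:5
  |U|=6: {3,4,6,7,8,10}:1  {4,5,6,7,8,10}:6  {4,6,7,8,9,10}:6  {5,6,7,8,9,10}:30
  |U|=7: {2,3,4,6,7,8,10}:1  {3,4,5,6,7,8,10}:7  {3,4,6,7,8,9,10}:7  {4,5,6,7,8,9,10}:42
  |U|=8: {1,2,3,4,6,7,8,10}:1  {2,3,4,5,6,7,8,10}:8  {2,3,4,6,7,8,9,10}:8  {3,4,5,6,7,8,9,10}:56
  |U|=9: {0,1,2,3,4,6,7,8,10}:1  {1,2,3,4,5,6,7,8,10}:9  {1,2,3,4,6,7,8,9,10}:9  {2,3,4,5,6,7,8,9,10}:72
  start at 0(u): 90
  start at 5(q): 10
  start at 9(p): 10
sum over floor = 110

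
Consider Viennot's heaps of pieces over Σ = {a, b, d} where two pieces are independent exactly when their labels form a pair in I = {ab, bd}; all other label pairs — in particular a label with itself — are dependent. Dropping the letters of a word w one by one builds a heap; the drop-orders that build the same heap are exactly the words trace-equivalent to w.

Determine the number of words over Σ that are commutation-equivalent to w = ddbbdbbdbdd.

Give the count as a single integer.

462

0(d) covers ∅
1(d) covers 0:d
2(b) covers ∅
3(b) covers 2:b
4(d) covers 1:d
5(b) covers 3:b
6(b) covers 5:b
7(d) covers 4:d
8(b) covers 6:b
9(d) covers 7:d
10(d) covers 9:d
floor of heap: 0:d, 2:b
completions by unplaced set U, small U first (add the entries for U minus each lowest piece of U):
  |U|=1: {8}:1  {10}:1
  |U|=2: {6,8}:1  {8,10}:2  {9,10}:1
  |U|=3: {5,6,8}:1  {6,8,10}:3  {7,9,10}:1  {8,9,10}:3
  |U|=4: {3,5,6,8}:1  {4,7,9,10}:1  {5,6,8,10}:4  {6,8,9,10}:6  {7,8,9,10}:4
  |U|=5: {1,4,7,9,10}:1  {2,3,5,6,8}:1  {3,5,6,8,10}:5  {4,7,8,9,10}:5  {5,6,8,9,10}:10  {6,7,8,9,10}:10
  |U|=6: {0,1,4,7,9,10}:1  {1,4,7,8,9,10}:6  {2,3,5,6,8,10}:6  {3,5,6,8,9,10}:15  {4,6,7,8,9,10}:15  {5,6,7,8,9,10}:20
  |U|=7: {0,1,4,7,8,9,10}:7  {1,4,6,7,8,9,10}:21  {2,3,5,6,8,9,10}:21  {3,5,6,7,8,9,10}:35  {4,5,6,7,8,9,10}:35
  |U|=8: {0,1,4,6,7,8,9,10}:28  {1,4,5,6,7,8,9,10}:56  {2,3,5,6,7,8,9,10}:56  {3,4,5,6,7,8,9,10}:70
  |U|=9: {0,1,4,5,6,7,8,9,10}:84  {1,3,4,5,6,7,8,9,10}:126  {2,3,4,5,6,7,8,9,10}:126
  start at 0(d): 252
  start at 2(b): 210
sum over floor = 462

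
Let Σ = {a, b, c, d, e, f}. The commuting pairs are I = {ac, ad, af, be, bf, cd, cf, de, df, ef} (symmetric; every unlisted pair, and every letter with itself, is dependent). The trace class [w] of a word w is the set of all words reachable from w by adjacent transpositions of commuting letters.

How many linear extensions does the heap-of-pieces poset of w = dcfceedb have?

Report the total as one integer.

piece 0:d — minimal
piece 1:c — minimal
piece 2:f — minimal
piece 3:c rests on {1:c}
piece 4:e rests on {3:c}
piece 5:e rests on {4:e}
piece 6:d rests on {0:d}
piece 7:b rests on {3:c, 6:d}
minimal pieces: {0:d, 1:c, 2:f}
ways to finish when only these pieces remain (= sum over removing one remaining piece with nothing left below it):
  1 left: {2}→1  {5}→1  {7}→1
  2 left: {2,5}→2  {2,7}→2  {4,5}→1  {5,7}→2  {6,7}→1
  3 left: {0,6,7}→1  {2,4,5}→3  {2,5,7}→6  {2,6,7}→3  {4,5,7}→3  {5,6,7}→3
  4 left: {0,2,6,7}→4  {0,5,6,7}→4  {2,4,5,7}→12  {2,5,6,7}→12  {3,4,5,7}→3  {4,5,6,7}→6
  5 left: {0,2,5,6,7}→20  {0,4,5,6,7}→10  {1,3,4,5,7}→3  {2,3,4,5,7}→15  {2,4,5,6,7}→30  {3,4,5,6,7}→9
  6 left: {0,2,4,5,6,7}→60  {0,3,4,5,6,7}→19  {1,2,3,4,5,7}→18  {1,3,4,5,6,7}→12  {2,3,4,5,6,7}→54
  placing 0:d first → 84 extensions
  placing 1:c first → 133 extensions
  placing 2:f first → 31 extensions
total linear extensions = 248

248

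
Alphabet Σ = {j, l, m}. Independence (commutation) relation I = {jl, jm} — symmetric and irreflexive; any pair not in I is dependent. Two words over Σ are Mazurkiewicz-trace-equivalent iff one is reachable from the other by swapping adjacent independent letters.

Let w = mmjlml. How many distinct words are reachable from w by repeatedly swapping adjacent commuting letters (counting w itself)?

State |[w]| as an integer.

6

piece 0:m — minimal
piece 1:m rests on {0:m}
piece 2:j — minimal
piece 3:l rests on {1:m}
piece 4:m rests on {3:l}
piece 5:l rests on {4:m}
minimal pieces: {0:m, 2:j}
ways to finish when only these pieces remain (= sum over removing one remaining piece with nothing left below it):
  1 left: {2}→1  {5}→1
  2 left: {2,5}→2  {4,5}→1
  3 left: {2,4,5}→3  {3,4,5}→1
  4 left: {1,3,4,5}→1  {2,3,4,5}→4
  placing 0:m first → 5 extensions
  placing 2:j first → 1 extensions
total linear extensions = 6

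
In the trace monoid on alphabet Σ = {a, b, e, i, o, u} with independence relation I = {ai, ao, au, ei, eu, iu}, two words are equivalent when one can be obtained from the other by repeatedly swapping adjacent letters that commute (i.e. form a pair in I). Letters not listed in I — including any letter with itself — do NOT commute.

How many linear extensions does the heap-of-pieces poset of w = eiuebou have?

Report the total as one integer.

drop 0:e onto floor
drop 1:i onto floor
drop 2:u onto floor
drop 3:e onto {0:e}
drop 4:b onto {1:i, 2:u, 3:e}
drop 5:o onto {4:b}
drop 6:u onto {5:o}
ground layer = {0:e, 1:i, 2:u}
drop-orders for the pieces not yet dropped (sum over which currently-grounded one goes next):
  1 to go: {6} 1
  2 to go: {5,6} 1
  3 to go: {4,5,6} 1
  4 to go: {1,4,5,6} 1  {2,4,5,6} 1  {3,4,5,6} 1
  5 to go: {0,3,4,5,6} 1  {1,2,4,5,6} 2  {1,3,4,5,6} 2  {2,3,4,5,6} 2
  if 0:e drops first: 6 orders
  if 1:i drops first: 3 orders
  if 2:u drops first: 3 orders
heap linearizations: 12

12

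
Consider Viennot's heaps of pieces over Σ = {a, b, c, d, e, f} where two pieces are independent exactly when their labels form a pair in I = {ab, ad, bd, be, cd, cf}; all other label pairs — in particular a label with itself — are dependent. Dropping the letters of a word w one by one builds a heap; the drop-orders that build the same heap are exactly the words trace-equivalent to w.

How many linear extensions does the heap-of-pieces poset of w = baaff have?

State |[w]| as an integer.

0(b) covers ∅
1(a) covers ∅
2(a) covers 1:a
3(f) covers 0:b, 2:a
4(f) covers 3:f
floor of heap: 0:b, 1:a
completions by unplaced set U, small U first (add the entries for U minus each lowest piece of U):
  |U|=1: {4}:1
  |U|=2: {3,4}:1
  |U|=3: {0,3,4}:1  {2,3,4}:1
  start at 0(b): 1
  start at 1(a): 2
sum over floor = 3

3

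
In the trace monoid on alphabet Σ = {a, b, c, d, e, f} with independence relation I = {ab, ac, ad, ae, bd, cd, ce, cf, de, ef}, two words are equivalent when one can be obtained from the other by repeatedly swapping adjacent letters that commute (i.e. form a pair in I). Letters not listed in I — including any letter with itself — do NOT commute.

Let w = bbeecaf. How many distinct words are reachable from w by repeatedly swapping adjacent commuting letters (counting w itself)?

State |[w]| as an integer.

54

drop 0:b onto floor
drop 1:b onto {0:b}
drop 2:e onto {1:b}
drop 3:e onto {2:e}
drop 4:c onto {1:b}
drop 5:a onto floor
drop 6:f onto {1:b, 5:a}
ground layer = {0:b, 5:a}
drop-orders for the pieces not yet dropped (sum over which currently-grounded one goes next):
  1 to go: {3} 1  {4} 1  {6} 1
  2 to go: {2,3} 1  {3,4} 2  {3,6} 2  {4,6} 2  {5,6} 1
  3 to go: {2,3,4} 3  {2,3,6} 3  {3,4,6} 6  {3,5,6} 3  {4,5,6} 3
  4 to go: {2,3,4,6} 12  {2,3,5,6} 6  {3,4,5,6} 12
  5 to go: {1,2,3,4,6} 12  {2,3,4,5,6} 30
  if 0:b drops first: 42 orders
  if 5:a drops first: 12 orders
heap linearizations: 54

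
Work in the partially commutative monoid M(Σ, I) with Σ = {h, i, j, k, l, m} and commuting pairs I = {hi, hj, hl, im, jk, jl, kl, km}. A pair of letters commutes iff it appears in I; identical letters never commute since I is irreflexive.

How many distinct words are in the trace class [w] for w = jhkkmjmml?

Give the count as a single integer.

49

piece 0:j — minimal
piece 1:h — minimal
piece 2:k rests on {1:h}
piece 3:k rests on {2:k}
piece 4:m rests on {0:j, 1:h}
piece 5:j rests on {4:m}
piece 6:m rests on {5:j}
piece 7:m rests on {6:m}
piece 8:l rests on {7:m}
minimal pieces: {0:j, 1:h}
ways to finish when only these pieces remain (= sum over removing one remaining piece with nothing left below it):
  1 left: {3}→1  {8}→1
  2 left: {2,3}→1  {3,8}→2  {7,8}→1
  3 left: {2,3,8}→3  {3,7,8}→3  {6,7,8}→1
  4 left: {2,3,7,8}→6  {3,6,7,8}→4  {5,6,7,8}→1
  5 left: {2,3,6,7,8}→10  {3,5,6,7,8}→5  {4,5,6,7,8}→1
  6 left: {0,4,5,6,7,8}→1  {2,3,5,6,7,8}→15  {3,4,5,6,7,8}→6
  7 left: {0,3,4,5,6,7,8}→7  {2,3,4,5,6,7,8}→21
  placing 0:j first → 21 extensions
  placing 1:h first → 28 extensions
total linear extensions = 49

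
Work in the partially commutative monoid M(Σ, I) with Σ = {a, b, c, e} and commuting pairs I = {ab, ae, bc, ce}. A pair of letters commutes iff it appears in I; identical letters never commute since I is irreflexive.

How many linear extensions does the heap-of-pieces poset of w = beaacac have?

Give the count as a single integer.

21

0(b) covers ∅
1(e) covers 0:b
2(a) covers ∅
3(a) covers 2:a
4(c) covers 3:a
5(a) covers 4:c
6(c) covers 5:a
floor of heap: 0:b, 2:a
completions by unplaced set U, small U first (add the entries for U minus each lowest piece of U):
  |U|=1: {1}:1  {6}:1
  |U|=2: {0,1}:1  {1,6}:2  {5,6}:1
  |U|=3: {0,1,6}:3  {1,5,6}:3  {4,5,6}:1
  |U|=4: {0,1,5,6}:6  {1,4,5,6}:4  {3,4,5,6}:1
  |U|=5: {0,1,4,5,6}:10  {1,3,4,5,6}:5  {2,3,4,5,6}:1
  start at 0(b): 6
  start at 2(a): 15
sum over floor = 21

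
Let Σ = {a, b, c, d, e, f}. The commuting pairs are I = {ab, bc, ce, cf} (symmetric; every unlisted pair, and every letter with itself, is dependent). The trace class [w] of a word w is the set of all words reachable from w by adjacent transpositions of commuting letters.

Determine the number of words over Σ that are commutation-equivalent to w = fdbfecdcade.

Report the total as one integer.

4

#0=f has no predecessor
#1=d depends on [0:f]
#2=b depends on [1:d]
#3=f depends on [2:b]
#4=e depends on [3:f]
#5=c depends on [1:d]
#6=d depends on [4:e, 5:c]
#7=c depends on [6:d]
#8=a depends on [7:c]
#9=d depends on [8:a]
#10=e depends on [9:d]
sources: [0:f]
N(rest) = Σ N(rest − s) over sources s of rest; N(one piece) = 1:
  size 1 → [10]=1
  size 2 → [9,10]=1
  size 3 → [8,9,10]=1
  size 4 → [7,8,9,10]=1
  size 5 → [6,7,8,9,10]=1
  size 6 → [4,6,7,8,9,10]=1  [5,6,7,8,9,10]=1
  size 7 → [3,4,6,7,8,9,10]=1  [4,5,6,7,8,9,10]=2
  size 8 → [2,3,4,6,7,8,9,10]=1  [3,4,5,6,7,8,9,10]=3
  size 9 → [2,3,4,5,6,7,8,9,10]=4
  first=0(f) contributes 4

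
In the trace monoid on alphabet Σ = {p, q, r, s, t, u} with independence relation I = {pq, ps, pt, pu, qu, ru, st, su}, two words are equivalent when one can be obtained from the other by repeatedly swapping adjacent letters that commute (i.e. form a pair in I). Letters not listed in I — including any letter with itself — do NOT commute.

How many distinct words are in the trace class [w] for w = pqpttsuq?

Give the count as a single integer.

0(p) covers ∅
1(q) covers ∅
2(p) covers 0:p
3(t) covers 1:q
4(t) covers 3:t
5(s) covers 1:q
6(u) covers 4:t
7(q) covers 4:t, 5:s
floor of heap: 0:p, 1:q
completions by unplaced set U, small U first (add the entries for U minus each lowest piece of U):
  |U|=1: {2}:1  {6}:1  {7}:1
  |U|=2: {0,2}:1  {2,6}:2  {2,7}:2  {5,7}:1  {6,7}:2
  |U|=3: {0,2,6}:3  {0,2,7}:3  {2,5,7}:3  {2,6,7}:6  {4,6,7}:2  {5,6,7}:3
  |U|=4: {0,2,5,7}:6  {0,2,6,7}:12  {2,4,6,7}:8  {2,5,6,7}:12  {3,4,6,7}:2  {4,5,6,7}:5
  |U|=5: {0,2,4,6,7}:20  {0,2,5,6,7}:30  {2,3,4,6,7}:10  {2,4,5,6,7}:25  {3,4,5,6,7}:7
  |U|=6: {0,2,3,4,6,7}:30  {0,2,4,5,6,7}:75  {1,3,4,5,6,7}:7  {2,3,4,5,6,7}:42
  start at 0(p): 49
  start at 1(q): 147
sum over floor = 196

196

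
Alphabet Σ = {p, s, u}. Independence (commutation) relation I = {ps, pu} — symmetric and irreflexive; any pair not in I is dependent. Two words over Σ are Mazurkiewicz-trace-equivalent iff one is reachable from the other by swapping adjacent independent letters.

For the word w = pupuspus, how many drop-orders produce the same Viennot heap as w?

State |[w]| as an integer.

0(p) covers ∅
1(u) covers ∅
2(p) covers 0:p
3(u) covers 1:u
4(s) covers 3:u
5(p) covers 2:p
6(u) covers 4:s
7(s) covers 6:u
floor of heap: 0:p, 1:u
completions by unplaced set U, small U first (add the entries for U minus each lowest piece of U):
  |U|=1: {5}:1  {7}:1
  |U|=2: {2,5}:1  {5,7}:2  {6,7}:1
  |U|=3: {0,2,5}:1  {2,5,7}:3  {4,6,7}:1  {5,6,7}:3
  |U|=4: {0,2,5,7}:4  {2,5,6,7}:6  {3,4,6,7}:1  {4,5,6,7}:4
  |U|=5: {0,2,5,6,7}:10  {1,3,4,6,7}:1  {2,4,5,6,7}:10  {3,4,5,6,7}:5
  |U|=6: {0,2,4,5,6,7}:20  {1,3,4,5,6,7}:6  {2,3,4,5,6,7}:15
  start at 0(p): 21
  start at 1(u): 35
sum over floor = 56

56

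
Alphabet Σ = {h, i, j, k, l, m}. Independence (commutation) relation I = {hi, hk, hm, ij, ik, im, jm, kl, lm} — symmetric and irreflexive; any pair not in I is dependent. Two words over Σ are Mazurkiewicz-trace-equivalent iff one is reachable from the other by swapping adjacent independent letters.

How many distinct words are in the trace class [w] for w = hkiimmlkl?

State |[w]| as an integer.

0(h) covers ∅
1(k) covers ∅
2(i) covers ∅
3(i) covers 2:i
4(m) covers 1:k
5(m) covers 4:m
6(l) covers 0:h, 3:i
7(k) covers 5:m
8(l) covers 6:l
floor of heap: 0:h, 1:k, 2:i
completions by unplaced set U, small U first (add the entries for U minus each lowest piece of U):
  |U|=1: {7}:1  {8}:1
  |U|=2: {5,7}:1  {6,8}:1  {7,8}:2
  |U|=3: {0,6,8}:1  {3,6,8}:1  {4,5,7}:1  {5,7,8}:3  {6,7,8}:3
  |U|=4: {0,3,6,8}:2  {0,6,7,8}:4  {1,4,5,7}:1  {2,3,6,8}:1  {3,6,7,8}:4  {4,5,7,8}:4  {5,6,7,8}:6
  |U|=5: {0,2,3,6,8}:3  {0,3,6,7,8}:10  {0,5,6,7,8}:10  {1,4,5,7,8}:5  {2,3,6,7,8}:5  {3,5,6,7,8}:10  {4,5,6,7,8}:10
  |U|=6: {0,2,3,6,7,8}:18  {0,3,5,6,7,8}:30  {0,4,5,6,7,8}:20  {1,4,5,6,7,8}:15  {2,3,5,6,7,8}:15  {3,4,5,6,7,8}:20
  |U|=7: {0,1,4,5,6,7,8}:35  {0,2,3,5,6,7,8}:63  {0,3,4,5,6,7,8}:70  {1,3,4,5,6,7,8}:35  {2,3,4,5,6,7,8}:35
  start at 0(h): 70
  start at 1(k): 168
  start at 2(i): 140
sum over floor = 378

378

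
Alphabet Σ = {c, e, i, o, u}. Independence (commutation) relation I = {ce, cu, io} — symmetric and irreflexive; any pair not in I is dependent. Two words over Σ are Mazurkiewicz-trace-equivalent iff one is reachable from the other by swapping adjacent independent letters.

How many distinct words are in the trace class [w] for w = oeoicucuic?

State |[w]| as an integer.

0(o) covers ∅
1(e) covers 0:o
2(o) covers 1:e
3(i) covers 1:e
4(c) covers 2:o, 3:i
5(u) covers 2:o, 3:i
6(c) covers 4:c
7(u) covers 5:u
8(i) covers 6:c, 7:u
9(c) covers 8:i
floor of heap: 0:o
completions by unplaced set U, small U first (add the entries for U minus each lowest piece of U):
  |U|=1: {9}:1
  |U|=2: {8,9}:1
  |U|=3: {6,8,9}:1  {7,8,9}:1
  |U|=4: {4,6,8,9}:1  {5,7,8,9}:1  {6,7,8,9}:2
  |U|=5: {4,6,7,8,9}:3  {5,6,7,8,9}:3
  |U|=6: {4,5,6,7,8,9}:6
  |U|=7: {2,4,5,6,7,8,9}:6  {3,4,5,6,7,8,9}:6
  |U|=8: {2,3,4,5,6,7,8,9}:12
  start at 0(o): 12

12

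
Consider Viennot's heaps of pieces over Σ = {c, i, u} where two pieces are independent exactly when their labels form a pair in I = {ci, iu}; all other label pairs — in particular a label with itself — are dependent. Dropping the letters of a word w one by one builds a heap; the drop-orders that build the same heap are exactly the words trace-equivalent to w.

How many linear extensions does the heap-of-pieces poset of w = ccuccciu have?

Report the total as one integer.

#0=c has no predecessor
#1=c depends on [0:c]
#2=u depends on [1:c]
#3=c depends on [2:u]
#4=c depends on [3:c]
#5=c depends on [4:c]
#6=i has no predecessor
#7=u depends on [5:c]
sources: [0:c, 6:i]
N(rest) = Σ N(rest − s) over sources s of rest; N(one piece) = 1:
  size 1 → [6]=1  [7]=1
  size 2 → [5,7]=1  [6,7]=2
  size 3 → [4,5,7]=1  [5,6,7]=3
  size 4 → [3,4,5,7]=1  [4,5,6,7]=4
  size 5 → [2,3,4,5,7]=1  [3,4,5,6,7]=5
  size 6 → [1,2,3,4,5,7]=1  [2,3,4,5,6,7]=6
  first=0(c) contributes 7
  first=6(i) contributes 1
|[w]| = 8

8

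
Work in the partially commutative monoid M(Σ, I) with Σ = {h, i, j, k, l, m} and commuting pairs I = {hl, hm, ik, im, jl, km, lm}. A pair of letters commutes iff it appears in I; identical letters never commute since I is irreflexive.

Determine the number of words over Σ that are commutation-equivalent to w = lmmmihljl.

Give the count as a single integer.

0(l) covers ∅
1(m) covers ∅
2(m) covers 1:m
3(m) covers 2:m
4(i) covers 0:l
5(h) covers 4:i
6(l) covers 4:i
7(j) covers 3:m, 5:h
8(l) covers 6:l
floor of heap: 0:l, 1:m
completions by unplaced set U, small U first (add the entries for U minus each lowest piece of U):
  |U|=1: {7}:1  {8}:1
  |U|=2: {3,7}:1  {5,7}:1  {6,8}:1  {7,8}:2
  |U|=3: {2,3,7}:1  {3,5,7}:2  {3,7,8}:3  {5,7,8}:3  {6,7,8}:3
  |U|=4: {1,2,3,7}:1  {2,3,5,7}:3  {2,3,7,8}:4  {3,5,7,8}:8  {3,6,7,8}:6  {5,6,7,8}:6
  |U|=5: {1,2,3,5,7}:4  {1,2,3,7,8}:5  {2,3,5,7,8}:15  {2,3,6,7,8}:10  {3,5,6,7,8}:20  {4,5,6,7,8}:6
  |U|=6: {0,4,5,6,7,8}:6  {1,2,3,5,7,8}:24  {1,2,3,6,7,8}:15  {2,3,5,6,7,8}:45  {3,4,5,6,7,8}:26
  |U|=7: {0,3,4,5,6,7,8}:32  {1,2,3,5,6,7,8}:84  {2,3,4,5,6,7,8}:71
  start at 0(l): 155
  start at 1(m): 103
sum over floor = 258

258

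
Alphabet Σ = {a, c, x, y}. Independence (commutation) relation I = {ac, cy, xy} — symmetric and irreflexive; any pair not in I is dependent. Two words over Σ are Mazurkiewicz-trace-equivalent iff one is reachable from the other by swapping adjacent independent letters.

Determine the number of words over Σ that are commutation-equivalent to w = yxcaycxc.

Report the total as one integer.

0(y) covers ∅
1(x) covers ∅
2(c) covers 1:x
3(a) covers 0:y, 1:x
4(y) covers 3:a
5(c) covers 2:c
6(x) covers 3:a, 5:c
7(c) covers 6:x
floor of heap: 0:y, 1:x
completions by unplaced set U, small U first (add the entries for U minus each lowest piece of U):
  |U|=1: {4}:1  {7}:1
  |U|=2: {4,7}:2  {6,7}:1
  |U|=3: {4,6,7}:3  {5,6,7}:1
  |U|=4: {2,5,6,7}:1  {3,4,6,7}:3  {4,5,6,7}:4
  |U|=5: {0,3,4,6,7}:3  {2,4,5,6,7}:5  {3,4,5,6,7}:7
  |U|=6: {0,3,4,5,6,7}:10  {2,3,4,5,6,7}:12
  start at 0(y): 12
  start at 1(x): 22
sum over floor = 34

34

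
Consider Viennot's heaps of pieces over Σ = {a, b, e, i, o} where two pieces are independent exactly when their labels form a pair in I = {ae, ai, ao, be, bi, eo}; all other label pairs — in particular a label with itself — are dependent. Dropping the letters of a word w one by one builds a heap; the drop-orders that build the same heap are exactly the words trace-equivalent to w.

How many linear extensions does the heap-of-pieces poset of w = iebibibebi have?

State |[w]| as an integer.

210

#0=i has no predecessor
#1=e depends on [0:i]
#2=b has no predecessor
#3=i depends on [1:e]
#4=b depends on [2:b]
#5=i depends on [3:i]
#6=b depends on [4:b]
#7=e depends on [5:i]
#8=b depends on [6:b]
#9=i depends on [7:e]
sources: [0:i, 2:b]
N(rest) = Σ N(rest − s) over sources s of rest; N(one piece) = 1:
  size 1 → [8]=1  [9]=1
  size 2 → [6,8]=1  [7,9]=1  [8,9]=2
  size 3 → [4,6,8]=1  [5,7,9]=1  [6,8,9]=3  [7,8,9]=3
  size 4 → [2,4,6,8]=1  [3,5,7,9]=1  [4,6,8,9]=4  [5,7,8,9]=4  [6,7,8,9]=6
  size 5 → [1,3,5,7,9]=1  [2,4,6,8,9]=5  [3,5,7,8,9]=5  [4,6,7,8,9]=10  [5,6,7,8,9]=10
  size 6 → [0,1,3,5,7,9]=1  [1,3,5,7,8,9]=6  [2,4,6,7,8,9]=15  [3,5,6,7,8,9]=15  [4,5,6,7,8,9]=20
  size 7 → [0,1,3,5,7,8,9]=7  [1,3,5,6,7,8,9]=21  [2,4,5,6,7,8,9]=35  [3,4,5,6,7,8,9]=35
  size 8 → [0,1,3,5,6,7,8,9]=28  [1,3,4,5,6,7,8,9]=56  [2,3,4,5,6,7,8,9]=70
  first=0(i) contributes 126
  first=2(b) contributes 84
|[w]| = 210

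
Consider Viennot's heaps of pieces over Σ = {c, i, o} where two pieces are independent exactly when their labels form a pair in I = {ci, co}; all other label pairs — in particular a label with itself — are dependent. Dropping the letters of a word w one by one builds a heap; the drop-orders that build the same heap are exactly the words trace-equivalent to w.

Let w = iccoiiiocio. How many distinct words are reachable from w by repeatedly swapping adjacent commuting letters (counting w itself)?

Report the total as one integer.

drop 0:i onto floor
drop 1:c onto floor
drop 2:c onto {1:c}
drop 3:o onto {0:i}
drop 4:i onto {3:o}
drop 5:i onto {4:i}
drop 6:i onto {5:i}
drop 7:o onto {6:i}
drop 8:c onto {2:c}
drop 9:i onto {7:o}
drop 10:o onto {9:i}
ground layer = {0:i, 1:c}
drop-orders for the pieces not yet dropped (sum over which currently-grounded one goes next):
  1 to go: {8} 1  {10} 1
  2 to go: {2,8} 1  {8,10} 2  {9,10} 1
  3 to go: {1,2,8} 1  {2,8,10} 3  {7,9,10} 1  {8,9,10} 3
  4 to go: {1,2,8,10} 4  {2,8,9,10} 6  {6,7,9,10} 1  {7,8,9,10} 4
  5 to go: {1,2,8,9,10} 10  {2,7,8,9,10} 10  {5,6,7,9,10} 1  {6,7,8,9,10} 5
  6 to go: {1,2,7,8,9,10} 20  {2,6,7,8,9,10} 15  {4,5,6,7,9,10} 1  {5,6,7,8,9,10} 6
  7 to go: {1,2,6,7,8,9,10} 35  {2,5,6,7,8,9,10} 21  {3,4,5,6,7,9,10} 1  {4,5,6,7,8,9,10} 7
  8 to go: {0,3,4,5,6,7,9,10} 1  {1,2,5,6,7,8,9,10} 56  {2,4,5,6,7,8,9,10} 28  {3,4,5,6,7,8,9,10} 8
  9 to go: {0,3,4,5,6,7,8,9,10} 9  {1,2,4,5,6,7,8,9,10} 84  {2,3,4,5,6,7,8,9,10} 36
  if 0:i drops first: 120 orders
  if 1:c drops first: 45 orders
heap linearizations: 165

165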